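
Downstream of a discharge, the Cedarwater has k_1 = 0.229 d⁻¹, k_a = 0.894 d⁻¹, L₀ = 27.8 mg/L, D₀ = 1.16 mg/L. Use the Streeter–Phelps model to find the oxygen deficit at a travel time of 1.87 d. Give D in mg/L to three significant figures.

k_1 L₀/(k_a−k_1) = 0.229×27.8/(0.894−0.229) = 6.366/0.6650 = 9.573 mg/L.
e^(−k_1 t) = e^(−0.229×1.870) = 0.6517; e^(−k_a t) = e^(−0.894×1.870) = 0.1879.
D = 9.573 × (0.6517 − 0.1879) + 1.16 × 0.1879 = 4.440 + 0.2180 = 4.658 mg/L.

D ≈ 4.66 mg/L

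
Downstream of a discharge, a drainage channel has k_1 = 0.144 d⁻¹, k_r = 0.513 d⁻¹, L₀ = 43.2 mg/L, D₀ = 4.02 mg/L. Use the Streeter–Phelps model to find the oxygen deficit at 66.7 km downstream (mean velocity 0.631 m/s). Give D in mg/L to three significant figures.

D ≈ 7.28 mg/L

Travel time t = x/v = 66.7 km / (0.631 m/s) = 66700 m / 0.631 m/s = 105700 s = 1.223 d.
k_1 L₀/(k_r−k_1) = 0.144×43.2/(0.513−0.144) = 6.221/0.3690 = 16.86 mg/L.
e^(−k_1 t) = e^(−0.144×1.223) = 0.8385; e^(−k_r t) = e^(−0.513×1.223) = 0.5339.
D = 16.86 × (0.8385 − 0.5339) + 4.02 × 0.5339 = 5.135 + 2.146 = 7.281 mg/L.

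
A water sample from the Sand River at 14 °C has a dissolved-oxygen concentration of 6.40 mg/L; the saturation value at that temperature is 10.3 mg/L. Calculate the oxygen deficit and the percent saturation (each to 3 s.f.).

D ≈ 3.90 mg/L; 62.1 % saturation

D = C_s − C = 10.3 − 6.40 = 3.90 mg/L.
% saturation = 6.40/10.3 × 100 = 62.1 %.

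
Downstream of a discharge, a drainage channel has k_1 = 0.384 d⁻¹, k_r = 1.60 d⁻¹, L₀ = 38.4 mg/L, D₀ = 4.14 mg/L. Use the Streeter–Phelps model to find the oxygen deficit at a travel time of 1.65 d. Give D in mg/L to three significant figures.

D ≈ 5.87 mg/L

k_1 L₀/(k_r−k_1) = 0.384×38.4/(1.60−0.384) = 14.75/1.216 = 12.13 mg/L.
e^(−k_1 t) = e^(−0.384×1.650) = 0.5307; e^(−k_r t) = e^(−1.60×1.650) = 0.07136.
D = 12.13 × (0.5307 − 0.07136) + 4.14 × 0.07136 = 5.570 + 0.2954 = 5.865 mg/L.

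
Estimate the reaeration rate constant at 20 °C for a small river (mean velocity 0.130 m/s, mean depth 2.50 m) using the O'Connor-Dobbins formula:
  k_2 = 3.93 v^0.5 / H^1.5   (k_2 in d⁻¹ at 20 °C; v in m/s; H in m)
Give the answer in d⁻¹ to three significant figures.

k_2 ≈ 0.358 d⁻¹

k_2 = 3.93 × 0.130^0.5 / 2.50^1.5 = 3.93 × 0.3606 / 3.953 = 0.3585 d⁻¹.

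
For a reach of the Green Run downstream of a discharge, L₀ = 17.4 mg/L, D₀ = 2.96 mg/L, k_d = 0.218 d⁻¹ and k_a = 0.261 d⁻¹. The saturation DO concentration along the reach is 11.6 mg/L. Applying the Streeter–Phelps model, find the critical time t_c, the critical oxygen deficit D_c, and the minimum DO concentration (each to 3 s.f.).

At the critical point dD/dt = 0, so k_d L₀ e^(−k_d t) = k_a D. Substituting D(t) from the Streeter–Phelps equation and solving for t gives
t_c = ln[(k_a/k_d)(1 − D₀(k_a−k_d)/(k_d L₀))] / (k_a−k_d).
Here k_a−k_d = 0.04300 d⁻¹ and 1 − D₀(k_a−k_d)/(k_d L₀) = 1 − 2.96×0.04300/(0.218×17.4) = 0.9664, so
t_c = ln(1.197 × 0.9664) / 0.04300 = 0.1459 / 0.04300 = 3.393 d.
D_c = (k_d/k_a) L₀ e^(−k_d t_c) = (0.218/0.261) × 17.4 × e^(−0.218×3.393) = 0.8352 × 17.4 × 0.4773 = 6.936 mg/L.
Minimum DO = C_s − D_c = 11.6 − 6.936 = 4.664 mg/L.

t_c ≈ 3.39 d; D_c ≈ 6.94 mg/L; min DO ≈ 4.66 mg/L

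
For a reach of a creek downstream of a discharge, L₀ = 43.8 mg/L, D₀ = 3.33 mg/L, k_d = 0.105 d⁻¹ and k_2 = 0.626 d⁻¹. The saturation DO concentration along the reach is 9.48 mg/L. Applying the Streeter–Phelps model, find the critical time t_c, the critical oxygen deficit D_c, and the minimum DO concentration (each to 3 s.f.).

t_c = [1/(k_2−k_d)] ln[(k_2/k_d)(1 − D₀(k_2−k_d)/(k_d L₀))]
= [1/(0.626−0.105)] ln[(0.626/0.105)(1 − 3.33×0.5210/(0.105×43.8))]
= (1/0.5210) ln[5.962 × 0.6228] = 1.919 × ln(3.713) = 1.919 × 1.312 = 2.518 d.
D_c = (k_d/k_2) L₀ e^(−k_d t_c) = (0.105/0.626) × 43.8 × e^(−0.105×2.518) = 0.1677 × 43.8 × 0.7677 = 5.640 mg/L.
Minimum DO = C_s − D_c = 9.48 − 5.640 = 3.840 mg/L.

t_c ≈ 2.52 d; D_c ≈ 5.64 mg/L; min DO ≈ 3.84 mg/L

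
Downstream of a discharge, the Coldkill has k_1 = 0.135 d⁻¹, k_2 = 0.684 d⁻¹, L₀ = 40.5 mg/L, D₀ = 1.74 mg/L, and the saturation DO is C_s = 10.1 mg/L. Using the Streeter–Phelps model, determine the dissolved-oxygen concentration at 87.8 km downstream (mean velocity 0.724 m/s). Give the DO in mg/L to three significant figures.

DO ≈ 5.01 mg/L

Travel time t = x/v = 87.8 km / (0.724 m/s) = 87800 m / 0.724 m/s = 121300 s = 1.404 d.
k_1 L₀/(k_2−k_1) = 0.135×40.5/(0.684−0.135) = 5.468/0.5490 = 9.959 mg/L.
e^(−k_1 t) = e^(−0.135×1.404) = 0.8274; e^(−k_2 t) = e^(−0.684×1.404) = 0.3829.
D = 9.959 × (0.8274 − 0.3829) + 1.74 × 0.3829 = 4.427 + 0.6662 = 5.093 mg/L.
DO = C_s − D = 10.1 − 5.093 = 5.007 mg/L.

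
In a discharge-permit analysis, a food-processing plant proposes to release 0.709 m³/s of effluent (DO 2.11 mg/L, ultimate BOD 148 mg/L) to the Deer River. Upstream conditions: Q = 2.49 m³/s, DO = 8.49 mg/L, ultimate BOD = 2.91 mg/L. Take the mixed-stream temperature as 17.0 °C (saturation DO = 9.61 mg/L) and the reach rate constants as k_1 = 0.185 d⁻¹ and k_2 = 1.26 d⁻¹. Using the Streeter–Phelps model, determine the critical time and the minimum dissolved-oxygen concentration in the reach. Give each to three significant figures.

t_c ≈ 1.28 d; minimum DO ≈ 5.55 mg/L

Mixed DO = (2.49×8.49 + 0.709×2.11)/(2.49+0.709) = 22.64/3.199 = 7.076 mg/L.
Mixed L₀ = (2.49×2.91 + 0.709×148)/(3.199) = 112.2/3.199 = 35.07 mg/L.
Initial deficit D₀ = C_s − DO₀ = 9.61 − 7.076 = 2.534 mg/L.
t_c = (1/1.075) ln[(1.26/0.185)(1 − 2.534×1.075/(0.185×35.07))] = 0.9302 × ln(3.951) = 1.278 d.
D_c = (0.185/1.26) × 35.07 × e^(−0.185×1.278) = 0.1468 × 35.07 × 0.7894 = 4.064 mg/L.
Minimum DO = 9.61 − 4.064 = 5.546 mg/L.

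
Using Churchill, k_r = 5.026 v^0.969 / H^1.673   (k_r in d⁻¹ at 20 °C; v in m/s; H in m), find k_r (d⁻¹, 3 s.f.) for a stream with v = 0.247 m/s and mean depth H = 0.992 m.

k_r ≈ 1.31 d⁻¹

k_r = 5.026 × 0.247^0.969 / 0.992^1.673 = 5.026 × 0.2579 / 0.9867 = 1.314 d⁻¹.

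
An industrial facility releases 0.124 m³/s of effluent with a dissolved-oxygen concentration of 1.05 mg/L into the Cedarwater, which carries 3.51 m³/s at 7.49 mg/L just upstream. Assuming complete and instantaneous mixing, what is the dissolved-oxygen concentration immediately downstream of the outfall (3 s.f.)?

Flow-weighted mixing: C = (Q_r C_r + Q_w C_w)/(Q_r + Q_w)
= (3.51×7.49 + 0.124×1.05)/(3.51 + 0.124) = 26.42/3.634 = 7.270 mg/L.

7.27 mg/L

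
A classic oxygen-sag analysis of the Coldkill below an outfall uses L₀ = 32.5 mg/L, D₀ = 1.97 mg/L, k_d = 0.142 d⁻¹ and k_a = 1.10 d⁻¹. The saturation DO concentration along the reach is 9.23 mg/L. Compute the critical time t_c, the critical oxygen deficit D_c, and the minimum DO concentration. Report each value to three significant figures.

t_c ≈ 1.59 d; D_c ≈ 3.35 mg/L; min DO ≈ 5.88 mg/L

With k_a/k_d = 7.746 and 1 − D₀(k_a−k_d)/(k_d L₀) = 0.5911,
t_c = ln(7.746 × 0.5911) / (1.10 − 0.142) = ln(4.579) / 0.9580 = 1.521/0.9580 = 1.588 d.
D_c = (k_d/k_a) L₀ e^(−k_d t_c) = (0.142/1.10) × 32.5 × e^(−0.142×1.588) = 0.1291 × 32.5 × 0.7981 = 3.348 mg/L.
Minimum DO = C_s − D_c = 9.23 − 3.348 = 5.882 mg/L.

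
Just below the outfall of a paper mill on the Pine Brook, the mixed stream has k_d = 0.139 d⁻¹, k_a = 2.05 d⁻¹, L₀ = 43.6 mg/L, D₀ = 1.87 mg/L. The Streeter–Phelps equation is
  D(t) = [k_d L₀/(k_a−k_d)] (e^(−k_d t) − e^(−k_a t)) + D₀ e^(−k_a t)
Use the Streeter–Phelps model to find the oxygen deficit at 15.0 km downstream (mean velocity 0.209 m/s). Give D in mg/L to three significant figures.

D ≈ 2.59 mg/L

Travel time t = x/v = 15.0 km / (0.209 m/s) = 15000 m / 0.209 m/s = 71770 s = 0.8307 d.
k_d L₀/(k_a−k_d) = 0.139×43.6/(2.05−0.139) = 6.060/1.911 = 3.171 mg/L.
e^(−k_d t) = e^(−0.139×0.8307) = 0.8910; e^(−k_a t) = e^(−2.05×0.8307) = 0.1822.
D = 3.171 × (0.8910 − 0.1822) + 1.87 × 0.1822 = 2.248 + 0.3406 = 2.588 mg/L.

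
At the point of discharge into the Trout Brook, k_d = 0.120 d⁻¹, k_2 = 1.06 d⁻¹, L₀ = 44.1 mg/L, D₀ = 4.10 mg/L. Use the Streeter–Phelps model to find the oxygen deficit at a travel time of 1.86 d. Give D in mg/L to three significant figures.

k_d L₀/(k_2−k_d) = 0.120×44.1/(1.06−0.120) = 5.292/0.9400 = 5.630 mg/L.
e^(−k_d t) = e^(−0.120×1.860) = 0.8000; e^(−k_2 t) = e^(−1.06×1.860) = 0.1392.
D = 5.630 × (0.8000 − 0.1392) + 4.10 × 0.1392 = 3.720 + 0.5709 = 4.291 mg/L.

D ≈ 4.29 mg/L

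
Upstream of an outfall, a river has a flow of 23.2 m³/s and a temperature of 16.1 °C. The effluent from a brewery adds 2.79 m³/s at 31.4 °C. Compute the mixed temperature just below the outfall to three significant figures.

17.7 °C

Flow-weighted mixing: C = (Q_r C_r + Q_w C_w)/(Q_r + Q_w)
= (23.2×16.1 + 2.79×31.4)/(23.2 + 2.79) = 461.1/25.99 = 17.74 °C.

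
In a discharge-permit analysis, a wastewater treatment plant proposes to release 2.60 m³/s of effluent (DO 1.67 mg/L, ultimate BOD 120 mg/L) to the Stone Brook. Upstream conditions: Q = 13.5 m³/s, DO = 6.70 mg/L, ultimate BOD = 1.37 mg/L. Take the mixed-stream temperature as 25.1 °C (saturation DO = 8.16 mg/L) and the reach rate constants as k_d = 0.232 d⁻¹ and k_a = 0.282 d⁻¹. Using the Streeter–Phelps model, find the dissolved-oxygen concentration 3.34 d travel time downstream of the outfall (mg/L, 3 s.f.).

Mixed DO = (13.5×6.70 + 2.60×1.67)/(13.5+2.60) = 94.79/16.10 = 5.888 mg/L.
Mixed L₀ = (13.5×1.37 + 2.60×120)/(16.10) = 330.5/16.10 = 20.53 mg/L.
Initial deficit D₀ = C_s − DO₀ = 8.16 − 5.888 = 2.272 mg/L.
D(3.34) = [0.232×20.53/(0.282−0.232)](e^(−0.232×3.34) − e^(−0.282×3.34)) + 2.272 e^(−0.282×3.34)
= 95.25 × (0.4608 − 0.3899) + 2.272 × 0.3899 = 7.636 mg/L.
DO = 8.16 − 7.636 = 0.5243 mg/L.

DO ≈ 0.524 mg/L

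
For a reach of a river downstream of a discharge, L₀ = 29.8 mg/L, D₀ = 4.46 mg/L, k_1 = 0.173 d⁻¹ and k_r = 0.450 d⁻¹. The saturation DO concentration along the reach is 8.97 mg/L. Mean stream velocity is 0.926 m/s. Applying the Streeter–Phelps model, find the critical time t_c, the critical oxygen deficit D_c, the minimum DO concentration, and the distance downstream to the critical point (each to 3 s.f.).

With k_r/k_1 = 2.601 and 1 − D₀(k_r−k_1)/(k_1 L₀) = 0.7604,
t_c = ln(2.601 × 0.7604) / (0.450 − 0.173) = ln(1.978) / 0.2770 = 0.6820/0.2770 = 2.462 d.
L(t_c) = L₀ e^(−k_1 t_c) = 29.8 × 0.6532 = 19.46 mg/L, and at the critical point k_r D_c = k_1 L, so D_c = (0.173/0.450) × 19.46 = 7.483 mg/L.
Minimum DO = C_s − D_c = 8.97 − 7.483 = 1.487 mg/L.
x_c = v t_c = 0.926 m/s × 2.462 d × 86400 s/d = 197000 m ≈ 197 km.

t_c ≈ 2.46 d; D_c ≈ 7.48 mg/L; min DO ≈ 1.49 mg/L; x_c ≈ 197 km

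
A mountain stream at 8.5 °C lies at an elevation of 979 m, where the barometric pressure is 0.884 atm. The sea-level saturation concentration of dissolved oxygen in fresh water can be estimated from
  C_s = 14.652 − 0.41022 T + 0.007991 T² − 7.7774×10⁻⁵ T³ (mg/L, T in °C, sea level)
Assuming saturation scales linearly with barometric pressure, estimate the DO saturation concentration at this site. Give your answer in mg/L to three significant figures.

C_s ≈ 10.3 mg/L

At sea level: C_s = 14.652 − 0.41022×8.5 + 0.007991×8.5² − 7.7774×10⁻⁵×8.5³ = 11.69 mg/L.
Pressure correction: C_s' = 11.69 × 0.884 = 10.34 mg/L.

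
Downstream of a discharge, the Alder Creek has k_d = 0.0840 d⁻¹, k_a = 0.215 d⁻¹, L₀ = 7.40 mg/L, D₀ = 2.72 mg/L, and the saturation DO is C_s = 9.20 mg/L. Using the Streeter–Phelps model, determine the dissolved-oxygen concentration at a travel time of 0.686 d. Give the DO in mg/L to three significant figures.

k_d L₀/(k_a−k_d) = 0.0840×7.40/(0.215−0.0840) = 0.6216/0.1310 = 4.745 mg/L.
e^(−k_d t) = e^(−0.0840×0.6860) = 0.9440; e^(−k_a t) = e^(−0.215×0.6860) = 0.8629.
D = 4.745 × (0.9440 − 0.8629) + 2.72 × 0.8629 = 0.3850 + 2.347 = 2.732 mg/L.
DO = C_s − D = 9.20 − 2.732 = 6.468 mg/L.

DO ≈ 6.47 mg/L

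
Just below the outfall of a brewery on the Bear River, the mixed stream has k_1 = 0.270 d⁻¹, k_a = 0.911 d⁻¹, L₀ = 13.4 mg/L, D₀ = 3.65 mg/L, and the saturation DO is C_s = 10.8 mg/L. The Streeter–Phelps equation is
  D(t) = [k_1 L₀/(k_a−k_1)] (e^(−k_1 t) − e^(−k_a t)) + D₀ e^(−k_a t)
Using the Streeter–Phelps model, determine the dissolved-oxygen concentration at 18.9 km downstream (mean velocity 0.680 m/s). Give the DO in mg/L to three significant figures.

Travel time t = x/v = 18.9 km / (0.680 m/s) = 18900 m / 0.680 m/s = 27790 s = 0.3217 d.
k_1 L₀/(k_a−k_1) = 0.270×13.4/(0.911−0.270) = 3.618/0.6410 = 5.644 mg/L.
e^(−k_1 t) = e^(−0.270×0.3217) = 0.9168; e^(−k_a t) = e^(−0.911×0.3217) = 0.7460.
D = 5.644 × (0.9168 − 0.7460) + 3.65 × 0.7460 = 0.9642 + 2.723 = 3.687 mg/L.
DO = C_s − D = 10.8 − 3.687 = 7.113 mg/L.

DO ≈ 7.11 mg/L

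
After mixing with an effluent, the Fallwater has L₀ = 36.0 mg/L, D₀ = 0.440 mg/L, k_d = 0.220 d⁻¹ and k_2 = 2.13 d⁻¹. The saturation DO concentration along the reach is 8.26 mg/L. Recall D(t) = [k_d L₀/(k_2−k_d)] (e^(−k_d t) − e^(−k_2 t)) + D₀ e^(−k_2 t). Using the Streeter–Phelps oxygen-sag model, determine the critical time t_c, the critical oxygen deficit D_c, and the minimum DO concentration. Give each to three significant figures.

t_c ≈ 1.13 d; D_c ≈ 2.90 mg/L; min DO ≈ 5.36 mg/L

t_c = [1/(k_2−k_d)] ln[(k_2/k_d)(1 − D₀(k_2−k_d)/(k_d L₀))]
= [1/(2.13−0.220)] ln[(2.13/0.220)(1 − 0.440×1.910/(0.220×36.0))]
= (1/1.910) ln[9.682 × 0.8939] = 0.5236 × ln(8.654) = 0.5236 × 2.158 = 1.130 d.
D_c = (k_d/k_2) L₀ e^(−k_d t_c) = (0.220/2.13) × 36.0 × e^(−0.220×1.130) = 0.1033 × 36.0 × 0.7799 = 2.900 mg/L.
Minimum DO = C_s − D_c = 8.26 − 2.900 = 5.360 mg/L.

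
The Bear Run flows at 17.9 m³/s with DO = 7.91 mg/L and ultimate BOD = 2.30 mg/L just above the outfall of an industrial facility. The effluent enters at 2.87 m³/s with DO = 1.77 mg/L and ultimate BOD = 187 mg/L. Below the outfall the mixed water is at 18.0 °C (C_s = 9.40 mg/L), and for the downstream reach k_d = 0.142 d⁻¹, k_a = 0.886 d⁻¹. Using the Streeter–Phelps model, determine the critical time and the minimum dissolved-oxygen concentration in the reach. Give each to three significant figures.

Mixed DO = (17.9×7.91 + 2.87×1.77)/(17.9+2.87) = 146.7/20.77 = 7.062 mg/L.
Mixed L₀ = (17.9×2.30 + 2.87×187)/(20.77) = 577.9/20.77 = 27.82 mg/L.
Initial deficit D₀ = C_s − DO₀ = 9.40 − 7.062 = 2.338 mg/L.
t_c = (1/0.7440) ln[(0.886/0.142)(1 − 2.338×0.7440/(0.142×27.82))] = 1.344 × ln(3.492) = 1.681 d.
D_c = (0.142/0.886) × 27.82 × e^(−0.142×1.681) = 0.1603 × 27.82 × 0.7877 = 3.512 mg/L.
Minimum DO = 9.40 − 3.512 = 5.888 mg/L.

t_c ≈ 1.68 d; minimum DO ≈ 5.89 mg/L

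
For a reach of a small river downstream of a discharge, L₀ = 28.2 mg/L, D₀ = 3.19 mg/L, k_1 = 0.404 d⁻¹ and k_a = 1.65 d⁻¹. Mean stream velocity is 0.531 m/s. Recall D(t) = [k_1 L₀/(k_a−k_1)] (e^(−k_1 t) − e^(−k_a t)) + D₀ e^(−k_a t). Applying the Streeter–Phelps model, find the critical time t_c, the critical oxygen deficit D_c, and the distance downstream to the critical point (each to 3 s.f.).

t_c ≈ 0.785 d; D_c ≈ 5.03 mg/L; x_c ≈ 36.0 km

With k_a/k_1 = 4.084 and 1 − D₀(k_a−k_1)/(k_1 L₀) = 0.6511,
t_c = ln(4.084 × 0.6511) / (1.65 − 0.404) = ln(2.659) / 1.246 = 0.9781/1.246 = 0.7850 d.
L(t_c) = L₀ e^(−k_1 t_c) = 28.2 × 0.7282 = 20.54 mg/L, and at the critical point k_a D_c = k_1 L, so D_c = (0.404/1.65) × 20.54 = 5.028 mg/L.
x_c = v t_c = 0.531 m/s × 0.7850 d × 86400 s/d = 36010 m ≈ 36.0 km.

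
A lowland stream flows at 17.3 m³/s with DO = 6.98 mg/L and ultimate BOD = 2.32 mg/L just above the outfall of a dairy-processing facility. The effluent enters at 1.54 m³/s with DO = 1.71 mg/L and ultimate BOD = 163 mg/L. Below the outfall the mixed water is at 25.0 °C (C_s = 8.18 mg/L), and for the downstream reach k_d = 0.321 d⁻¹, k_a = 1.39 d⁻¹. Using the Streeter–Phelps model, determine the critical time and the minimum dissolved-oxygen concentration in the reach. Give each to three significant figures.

Mixed DO = (17.3×6.98 + 1.54×1.71)/(17.3+1.54) = 123.4/18.84 = 6.549 mg/L.
Mixed L₀ = (17.3×2.32 + 1.54×163)/(18.84) = 291.2/18.84 = 15.45 mg/L.
Initial deficit D₀ = C_s − DO₀ = 8.18 − 6.549 = 1.631 mg/L.
t_c = (1/1.069) ln[(1.39/0.321)(1 − 1.631×1.069/(0.321×15.45))] = 0.9355 × ln(2.809) = 0.9660 d.
D_c = (0.321/1.39) × 15.45 × e^(−0.321×0.9660) = 0.2309 × 15.45 × 0.7334 = 2.617 mg/L.
Minimum DO = 8.18 − 2.617 = 5.563 mg/L.

t_c ≈ 0.966 d; minimum DO ≈ 5.56 mg/L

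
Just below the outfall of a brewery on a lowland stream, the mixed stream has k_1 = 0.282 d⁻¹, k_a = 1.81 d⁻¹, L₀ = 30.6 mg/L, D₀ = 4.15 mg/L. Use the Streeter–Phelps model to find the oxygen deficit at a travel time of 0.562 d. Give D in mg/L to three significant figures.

D ≈ 4.28 mg/L

k_1 L₀/(k_a−k_1) = 0.282×30.6/(1.81−0.282) = 8.629/1.528 = 5.647 mg/L.
e^(−k_1 t) = e^(−0.282×0.5620) = 0.8534; e^(−k_a t) = e^(−1.81×0.5620) = 0.3616.
D = 5.647 × (0.8534 − 0.3616) + 4.15 × 0.3616 = 2.778 + 1.501 = 4.278 mg/L.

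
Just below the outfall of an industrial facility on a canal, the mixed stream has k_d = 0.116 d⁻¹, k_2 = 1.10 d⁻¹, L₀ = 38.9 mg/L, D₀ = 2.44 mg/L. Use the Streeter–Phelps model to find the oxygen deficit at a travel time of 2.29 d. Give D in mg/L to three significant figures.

D ≈ 3.34 mg/L

k_d L₀/(k_2−k_d) = 0.116×38.9/(1.10−0.116) = 4.512/0.9840 = 4.586 mg/L.
e^(−k_d t) = e^(−0.116×2.290) = 0.7667; e^(−k_2 t) = e^(−1.10×2.290) = 0.08054.
D = 4.586 × (0.7667 − 0.08054) + 2.44 × 0.08054 = 3.147 + 0.1965 = 3.343 mg/L.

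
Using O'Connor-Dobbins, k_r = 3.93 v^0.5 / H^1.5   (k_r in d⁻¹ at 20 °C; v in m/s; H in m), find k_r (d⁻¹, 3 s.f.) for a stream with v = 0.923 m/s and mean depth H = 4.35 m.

k_r ≈ 0.416 d⁻¹

k_r = 3.93 × 0.923^0.5 / 4.35^1.5 = 3.93 × 0.9607 / 9.073 = 0.4162 d⁻¹.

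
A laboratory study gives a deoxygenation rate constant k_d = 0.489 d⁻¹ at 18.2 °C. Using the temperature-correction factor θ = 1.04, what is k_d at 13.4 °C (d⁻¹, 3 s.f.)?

k_d ≈ 0.405 d⁻¹

k_d(T₂) = k_d(T₁) · θ^(T₂−T₁) = 0.489 × 1.04^(13.4−18.2)
= 0.489 × 1.04^-4.80 = 0.489 × 0.8284 = 0.4051 d⁻¹.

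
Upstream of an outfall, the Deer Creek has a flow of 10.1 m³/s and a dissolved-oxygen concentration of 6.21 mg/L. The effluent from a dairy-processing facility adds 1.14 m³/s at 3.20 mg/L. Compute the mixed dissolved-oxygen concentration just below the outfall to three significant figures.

5.90 mg/L

Flow-weighted mixing: C = (Q_r C_r + Q_w C_w)/(Q_r + Q_w)
= (10.1×6.21 + 1.14×3.20)/(10.1 + 1.14) = 66.37/11.24 = 5.905 mg/L.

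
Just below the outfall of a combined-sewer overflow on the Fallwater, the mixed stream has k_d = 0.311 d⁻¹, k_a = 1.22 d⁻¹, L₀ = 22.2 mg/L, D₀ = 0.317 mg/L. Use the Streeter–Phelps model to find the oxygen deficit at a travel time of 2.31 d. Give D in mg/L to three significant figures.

k_d L₀/(k_a−k_d) = 0.311×22.2/(1.22−0.311) = 6.904/0.9090 = 7.595 mg/L.
e^(−k_d t) = e^(−0.311×2.310) = 0.4875; e^(−k_a t) = e^(−1.22×2.310) = 0.05971.
D = 7.595 × (0.4875 − 0.05971) + 0.317 × 0.05971 = 3.249 + 0.01893 = 3.268 mg/L.

D ≈ 3.27 mg/L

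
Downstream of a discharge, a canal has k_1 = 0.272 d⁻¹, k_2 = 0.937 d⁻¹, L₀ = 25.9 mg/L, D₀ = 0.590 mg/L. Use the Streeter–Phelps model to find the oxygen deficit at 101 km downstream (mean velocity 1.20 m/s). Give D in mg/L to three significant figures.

D ≈ 4.11 mg/L

Travel time t = x/v = 101 km / (1.20 m/s) = 101000 m / 1.20 m/s = 84170 s = 0.9742 d.
k_1 L₀/(k_2−k_1) = 0.272×25.9/(0.937−0.272) = 7.045/0.6650 = 10.59 mg/L.
e^(−k_1 t) = e^(−0.272×0.9742) = 0.7672; e^(−k_2 t) = e^(−0.937×0.9742) = 0.4014.
D = 10.59 × (0.7672 − 0.4014) + 0.590 × 0.4014 = 3.875 + 0.2368 = 4.112 mg/L.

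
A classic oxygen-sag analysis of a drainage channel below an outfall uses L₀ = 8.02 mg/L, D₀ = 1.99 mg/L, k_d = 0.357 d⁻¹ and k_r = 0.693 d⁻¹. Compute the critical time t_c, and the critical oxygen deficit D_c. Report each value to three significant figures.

t_c ≈ 1.18 d; D_c ≈ 2.71 mg/L

With k_r/k_d = 1.941 and 1 − D₀(k_r−k_d)/(k_d L₀) = 0.7665,
t_c = ln(1.941 × 0.7665) / (0.693 − 0.357) = ln(1.488) / 0.3360 = 0.3973/0.3360 = 1.183 d.
L(t_c) = L₀ e^(−k_d t_c) = 8.02 × 0.6556 = 5.258 mg/L, and at the critical point k_r D_c = k_d L, so D_c = (0.357/0.693) × 5.258 = 2.709 mg/L.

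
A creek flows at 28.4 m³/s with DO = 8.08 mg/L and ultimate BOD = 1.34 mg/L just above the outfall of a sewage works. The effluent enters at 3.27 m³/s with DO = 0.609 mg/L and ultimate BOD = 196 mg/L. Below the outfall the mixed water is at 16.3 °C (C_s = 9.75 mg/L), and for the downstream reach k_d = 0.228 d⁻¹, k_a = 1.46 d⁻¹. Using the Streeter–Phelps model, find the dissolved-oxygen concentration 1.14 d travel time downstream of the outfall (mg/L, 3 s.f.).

Mixed DO = (28.4×8.08 + 3.27×0.609)/(28.4+3.27) = 231.5/31.67 = 7.309 mg/L.
Mixed L₀ = (28.4×1.34 + 3.27×196)/(31.67) = 679.0/31.67 = 21.44 mg/L.
Initial deficit D₀ = C_s − DO₀ = 9.75 − 7.309 = 2.441 mg/L.
D(1.14) = [0.228×21.44/(1.46−0.228)](e^(−0.228×1.14) − e^(−1.46×1.14)) + 2.441 e^(−1.46×1.14)
= 3.968 × (0.7711 − 0.1893) + 2.441 × 0.1893 = 2.771 mg/L.
DO = 9.75 − 2.771 = 6.979 mg/L.

DO ≈ 6.98 mg/L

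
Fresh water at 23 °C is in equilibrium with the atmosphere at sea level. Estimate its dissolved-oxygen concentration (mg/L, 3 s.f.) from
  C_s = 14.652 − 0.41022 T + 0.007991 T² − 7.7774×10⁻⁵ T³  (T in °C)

C_s ≈ 8.50 mg/L

C_s = 14.652 − 0.41022×23 + 0.007991×23² − 7.7774×10⁻⁵×23³ = 8.498 mg/L.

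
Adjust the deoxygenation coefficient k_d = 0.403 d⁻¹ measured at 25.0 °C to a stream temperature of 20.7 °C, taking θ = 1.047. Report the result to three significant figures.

k_d ≈ 0.331 d⁻¹

k_d(T₂) = k_d(T₁) · θ^(T₂−T₁) = 0.403 × 1.047^(20.7−25.0)
= 0.403 × 1.047^-4.30 = 0.403 × 0.8208 = 0.3308 d⁻¹.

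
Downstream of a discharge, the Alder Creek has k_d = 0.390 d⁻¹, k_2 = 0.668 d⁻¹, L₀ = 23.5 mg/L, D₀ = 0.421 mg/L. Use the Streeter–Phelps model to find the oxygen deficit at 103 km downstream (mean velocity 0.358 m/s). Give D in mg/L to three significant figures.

D ≈ 5.48 mg/L

Travel time t = x/v = 103 km / (0.358 m/s) = 103000 m / 0.358 m/s = 287700 s = 3.330 d.
k_d L₀/(k_2−k_d) = 0.390×23.5/(0.668−0.390) = 9.165/0.2780 = 32.97 mg/L.
e^(−k_d t) = e^(−0.390×3.330) = 0.2729; e^(−k_2 t) = e^(−0.668×3.330) = 0.1081.
D = 32.97 × (0.2729 − 0.1081) + 0.421 × 0.1081 = 5.432 + 0.04552 = 5.477 mg/L.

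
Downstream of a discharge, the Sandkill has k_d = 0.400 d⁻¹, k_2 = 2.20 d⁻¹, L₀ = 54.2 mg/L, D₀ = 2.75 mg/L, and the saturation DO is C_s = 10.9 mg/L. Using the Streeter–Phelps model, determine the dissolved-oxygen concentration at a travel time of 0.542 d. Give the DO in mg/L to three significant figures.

DO ≈ 4.02 mg/L

k_d L₀/(k_2−k_d) = 0.400×54.2/(2.20−0.400) = 21.68/1.800 = 12.04 mg/L.
e^(−k_d t) = e^(−0.400×0.5420) = 0.8051; e^(−k_2 t) = e^(−2.20×0.5420) = 0.3035.
D = 12.04 × (0.8051 − 0.3035) + 2.75 × 0.3035 = 6.041 + 0.8346 = 6.876 mg/L.
DO = C_s − D = 10.9 − 6.876 = 4.024 mg/L.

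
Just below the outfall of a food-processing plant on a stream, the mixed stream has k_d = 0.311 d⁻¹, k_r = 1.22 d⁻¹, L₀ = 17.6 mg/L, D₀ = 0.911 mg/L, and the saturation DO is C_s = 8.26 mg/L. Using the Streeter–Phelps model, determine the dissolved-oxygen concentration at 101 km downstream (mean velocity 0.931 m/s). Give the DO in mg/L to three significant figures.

DO ≈ 5.29 mg/L

Travel time t = x/v = 101 km / (0.931 m/s) = 101000 m / 0.931 m/s = 108500 s = 1.256 d.
k_d L₀/(k_r−k_d) = 0.311×17.6/(1.22−0.311) = 5.474/0.9090 = 6.022 mg/L.
e^(−k_d t) = e^(−0.311×1.256) = 0.6767; e^(−k_r t) = e^(−1.22×1.256) = 0.2161.
D = 6.022 × (0.6767 − 0.2161) + 0.911 × 0.2161 = 2.773 + 0.1969 = 2.970 mg/L.
DO = C_s − D = 8.26 − 2.970 = 5.290 mg/L.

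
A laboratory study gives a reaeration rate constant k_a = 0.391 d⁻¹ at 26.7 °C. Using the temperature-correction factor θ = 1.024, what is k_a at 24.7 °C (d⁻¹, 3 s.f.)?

k_a(T₂) = k_a(T₁) · θ^(T₂−T₁) = 0.391 × 1.024^(24.7−26.7)
= 0.391 × 1.024^-2.00 = 0.391 × 0.9537 = 0.3729 d⁻¹.

k_a ≈ 0.373 d⁻¹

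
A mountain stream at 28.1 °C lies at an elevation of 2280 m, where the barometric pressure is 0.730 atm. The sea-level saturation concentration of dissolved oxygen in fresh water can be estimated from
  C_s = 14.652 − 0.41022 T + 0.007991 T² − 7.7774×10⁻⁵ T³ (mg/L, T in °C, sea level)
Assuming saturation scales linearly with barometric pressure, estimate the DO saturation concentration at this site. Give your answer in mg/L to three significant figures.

C_s ≈ 5.63 mg/L

At sea level: C_s = 14.652 − 0.41022×28.1 + 0.007991×28.1² − 7.7774×10⁻⁵×28.1³ = 7.709 mg/L.
Pressure correction: C_s' = 7.709 × 0.730 = 5.628 mg/L.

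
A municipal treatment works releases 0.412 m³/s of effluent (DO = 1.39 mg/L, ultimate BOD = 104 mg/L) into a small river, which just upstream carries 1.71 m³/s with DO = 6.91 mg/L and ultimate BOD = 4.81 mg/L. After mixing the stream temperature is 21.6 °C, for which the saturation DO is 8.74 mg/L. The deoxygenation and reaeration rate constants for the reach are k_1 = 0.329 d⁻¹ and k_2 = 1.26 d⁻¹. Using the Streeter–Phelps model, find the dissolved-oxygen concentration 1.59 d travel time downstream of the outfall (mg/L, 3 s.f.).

Mixed DO = (1.71×6.91 + 0.412×1.39)/(1.71+0.412) = 12.39/2.122 = 5.838 mg/L.
Mixed L₀ = (1.71×4.81 + 0.412×104)/(2.122) = 51.07/2.122 = 24.07 mg/L.
Initial deficit D₀ = C_s − DO₀ = 8.74 − 5.838 = 2.902 mg/L.
D(1.59) = [0.329×24.07/(1.26−0.329)](e^(−0.329×1.59) − e^(−1.26×1.59)) + 2.902 e^(−1.26×1.59)
= 8.505 × (0.5927 − 0.1349) + 2.902 × 0.1349 = 4.285 mg/L.
DO = 8.74 − 4.285 = 4.455 mg/L.

DO ≈ 4.45 mg/L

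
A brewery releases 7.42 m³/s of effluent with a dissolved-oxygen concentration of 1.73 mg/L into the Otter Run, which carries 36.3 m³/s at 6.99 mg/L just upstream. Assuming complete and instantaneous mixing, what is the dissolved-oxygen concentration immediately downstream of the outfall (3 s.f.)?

Flow-weighted mixing: C = (Q_r C_r + Q_w C_w)/(Q_r + Q_w)
= (36.3×6.99 + 7.42×1.73)/(36.3 + 7.42) = 266.6/43.72 = 6.097 mg/L.

6.10 mg/L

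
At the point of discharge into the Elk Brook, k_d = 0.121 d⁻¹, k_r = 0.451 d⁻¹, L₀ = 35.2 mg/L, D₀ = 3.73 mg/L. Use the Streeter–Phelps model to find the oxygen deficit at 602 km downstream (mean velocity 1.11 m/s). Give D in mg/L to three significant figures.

D ≈ 5.50 mg/L

Travel time t = x/v = 602 km / (1.11 m/s) = 602000 m / 1.11 m/s = 542300 s = 6.277 d.
k_d L₀/(k_r−k_d) = 0.121×35.2/(0.451−0.121) = 4.259/0.3300 = 12.91 mg/L.
e^(−k_d t) = e^(−0.121×6.277) = 0.4679; e^(−k_r t) = e^(−0.451×6.277) = 0.05896.
D = 12.91 × (0.4679 − 0.05896) + 3.73 × 0.05896 = 5.278 + 0.2199 = 5.498 mg/L.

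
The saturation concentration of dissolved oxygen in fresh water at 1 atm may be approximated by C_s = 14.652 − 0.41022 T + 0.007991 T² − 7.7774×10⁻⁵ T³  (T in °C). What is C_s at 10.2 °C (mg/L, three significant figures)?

C_s = 14.652 − 0.41022×10.2 + 0.007991×10.2² − 7.7774×10⁻⁵×10.2³ = 11.22 mg/L.

C_s ≈ 11.2 mg/L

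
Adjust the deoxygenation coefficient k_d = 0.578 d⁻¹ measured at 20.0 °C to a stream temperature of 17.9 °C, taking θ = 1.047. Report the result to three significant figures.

k_d(T₂) = k_d(T₁) · θ^(T₂−T₁) = 0.578 × 1.047^(17.9−20.0)
= 0.578 × 1.047^-2.10 = 0.578 × 0.9081 = 0.5249 d⁻¹.

k_d ≈ 0.525 d⁻¹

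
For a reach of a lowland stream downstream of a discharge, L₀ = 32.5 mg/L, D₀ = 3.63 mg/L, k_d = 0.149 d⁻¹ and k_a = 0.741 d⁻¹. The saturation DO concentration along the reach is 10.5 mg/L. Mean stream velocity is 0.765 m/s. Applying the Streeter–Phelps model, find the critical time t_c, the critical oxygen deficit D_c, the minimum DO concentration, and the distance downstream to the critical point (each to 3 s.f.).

t_c ≈ 1.72 d; D_c ≈ 5.06 mg/L; min DO ≈ 5.44 mg/L; x_c ≈ 114 km

At the critical point dD/dt = 0, so k_d L₀ e^(−k_d t) = k_a D. Substituting D(t) from the Streeter–Phelps equation and solving for t gives
t_c = ln[(k_a/k_d)(1 − D₀(k_a−k_d)/(k_d L₀))] / (k_a−k_d).
Here k_a−k_d = 0.5920 d⁻¹ and 1 − D₀(k_a−k_d)/(k_d L₀) = 1 − 3.63×0.5920/(0.149×32.5) = 0.5562, so
t_c = ln(4.973 × 0.5562) / 0.5920 = 1.017 / 0.5920 = 1.719 d.
L(t_c) = L₀ e^(−k_d t_c) = 32.5 × 0.7741 = 25.16 mg/L, and at the critical point k_a D_c = k_d L, so D_c = (0.149/0.741) × 25.16 = 5.059 mg/L.
Minimum DO = C_s − D_c = 10.5 − 5.059 = 5.441 mg/L.
x_c = v t_c = 0.765 m/s × 1.719 d × 86400 s/d = 113600 m ≈ 114 km.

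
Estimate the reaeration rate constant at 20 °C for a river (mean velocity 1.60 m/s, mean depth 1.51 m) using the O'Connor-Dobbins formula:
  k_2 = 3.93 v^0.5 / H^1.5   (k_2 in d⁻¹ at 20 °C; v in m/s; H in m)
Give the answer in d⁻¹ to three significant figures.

k_2 = 3.93 × 1.60^0.5 / 1.51^1.5 = 3.93 × 1.265 / 1.856 = 2.679 d⁻¹.

k_2 ≈ 2.68 d⁻¹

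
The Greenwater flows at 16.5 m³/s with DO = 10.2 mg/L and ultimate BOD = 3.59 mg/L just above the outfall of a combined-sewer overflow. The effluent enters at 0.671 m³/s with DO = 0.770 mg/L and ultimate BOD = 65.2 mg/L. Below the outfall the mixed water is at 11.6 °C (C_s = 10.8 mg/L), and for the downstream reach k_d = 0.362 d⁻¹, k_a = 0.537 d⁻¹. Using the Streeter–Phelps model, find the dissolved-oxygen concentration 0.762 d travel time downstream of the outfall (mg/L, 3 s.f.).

Mixed DO = (16.5×10.2 + 0.671×0.770)/(16.5+0.671) = 168.8/17.17 = 9.831 mg/L.
Mixed L₀ = (16.5×3.59 + 0.671×65.2)/(17.17) = 103.0/17.17 = 5.998 mg/L.
Initial deficit D₀ = C_s − DO₀ = 10.8 − 9.831 = 0.9685 mg/L.
D(0.762) = [0.362×5.998/(0.537−0.362)](e^(−0.362×0.762) − e^(−0.537×0.762)) + 0.9685 e^(−0.537×0.762)
= 12.41 × (0.7589 − 0.6642) + 0.9685 × 0.6642 = 1.819 mg/L.
DO = 10.8 − 1.819 = 8.981 mg/L.

DO ≈ 8.98 mg/L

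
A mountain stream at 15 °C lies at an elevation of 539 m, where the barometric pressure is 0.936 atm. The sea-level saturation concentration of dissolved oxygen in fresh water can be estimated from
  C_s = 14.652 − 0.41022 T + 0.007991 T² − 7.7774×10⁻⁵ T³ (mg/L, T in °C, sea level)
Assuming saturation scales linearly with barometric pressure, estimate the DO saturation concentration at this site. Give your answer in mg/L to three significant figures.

C_s ≈ 9.39 mg/L

At sea level: C_s = 14.652 − 0.41022×15 + 0.007991×15² − 7.7774×10⁻⁵×15³ = 10.03 mg/L.
Pressure correction: C_s' = 10.03 × 0.936 = 9.392 mg/L.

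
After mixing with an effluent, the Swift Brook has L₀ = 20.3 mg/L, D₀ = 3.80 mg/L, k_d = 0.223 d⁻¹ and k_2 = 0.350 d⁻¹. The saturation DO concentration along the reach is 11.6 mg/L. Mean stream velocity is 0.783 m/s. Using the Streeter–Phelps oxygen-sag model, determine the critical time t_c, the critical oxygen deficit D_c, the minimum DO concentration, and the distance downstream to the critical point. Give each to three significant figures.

At the critical point dD/dt = 0, so k_d L₀ e^(−k_d t) = k_2 D. Substituting D(t) from the Streeter–Phelps equation and solving for t gives
t_c = ln[(k_2/k_d)(1 − D₀(k_2−k_d)/(k_d L₀))] / (k_2−k_d).
Here k_2−k_d = 0.1270 d⁻¹ and 1 − D₀(k_2−k_d)/(k_d L₀) = 1 − 3.80×0.1270/(0.223×20.3) = 0.8934, so
t_c = ln(1.570 × 0.8934) / 0.1270 = 0.3380 / 0.1270 = 2.662 d.
D_c = (k_d/k_2) L₀ e^(−k_d t_c) = (0.223/0.350) × 20.3 × e^(−0.223×2.662) = 0.6371 × 20.3 × 0.5524 = 7.144 mg/L.
Minimum DO = C_s − D_c = 11.6 − 7.144 = 4.456 mg/L.
x_c = v t_c = 0.783 m/s × 2.662 d × 86400 s/d = 180100 m ≈ 180 km.

t_c ≈ 2.66 d; D_c ≈ 7.14 mg/L; min DO ≈ 4.46 mg/L; x_c ≈ 180 km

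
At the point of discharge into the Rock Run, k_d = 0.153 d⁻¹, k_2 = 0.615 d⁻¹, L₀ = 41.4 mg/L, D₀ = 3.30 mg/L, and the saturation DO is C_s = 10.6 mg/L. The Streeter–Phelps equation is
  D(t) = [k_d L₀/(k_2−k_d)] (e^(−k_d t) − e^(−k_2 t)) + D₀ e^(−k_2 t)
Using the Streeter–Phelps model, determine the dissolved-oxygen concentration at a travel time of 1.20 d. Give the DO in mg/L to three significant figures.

k_d L₀/(k_2−k_d) = 0.153×41.4/(0.615−0.153) = 6.334/0.4620 = 13.71 mg/L.
e^(−k_d t) = e^(−0.153×1.200) = 0.8323; e^(−k_2 t) = e^(−0.615×1.200) = 0.4781.
D = 13.71 × (0.8323 − 0.4781) + 3.30 × 0.4781 = 4.856 + 1.578 = 6.434 mg/L.
DO = C_s − D = 10.6 − 6.434 = 4.166 mg/L.

DO ≈ 4.17 mg/L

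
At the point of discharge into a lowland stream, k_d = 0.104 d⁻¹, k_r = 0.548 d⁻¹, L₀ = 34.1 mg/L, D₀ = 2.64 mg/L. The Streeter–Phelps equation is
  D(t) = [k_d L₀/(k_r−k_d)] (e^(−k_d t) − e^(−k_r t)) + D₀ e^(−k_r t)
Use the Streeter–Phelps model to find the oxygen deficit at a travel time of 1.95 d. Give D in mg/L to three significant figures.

D ≈ 4.68 mg/L

k_d L₀/(k_r−k_d) = 0.104×34.1/(0.548−0.104) = 3.546/0.4440 = 7.987 mg/L.
e^(−k_d t) = e^(−0.104×1.950) = 0.8164; e^(−k_r t) = e^(−0.548×1.950) = 0.3435.
D = 7.987 × (0.8164 − 0.3435) + 2.64 × 0.3435 = 3.778 + 0.9068 = 4.684 mg/L.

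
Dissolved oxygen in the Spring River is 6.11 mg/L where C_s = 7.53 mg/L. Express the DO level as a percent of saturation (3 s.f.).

% saturation = C/C_s × 100 = 6.11/7.53 × 100 = 81.1 %.

81.1 % saturation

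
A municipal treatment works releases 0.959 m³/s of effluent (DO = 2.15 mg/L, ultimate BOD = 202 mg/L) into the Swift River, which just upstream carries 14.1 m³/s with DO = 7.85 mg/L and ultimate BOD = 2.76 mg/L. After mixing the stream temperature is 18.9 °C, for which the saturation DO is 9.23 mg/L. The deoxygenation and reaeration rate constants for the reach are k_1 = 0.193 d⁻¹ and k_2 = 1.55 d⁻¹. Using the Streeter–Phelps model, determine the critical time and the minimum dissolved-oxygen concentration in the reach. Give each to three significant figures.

t_c ≈ 0.373 d; minimum DO ≈ 7.44 mg/L

Mixed DO = (14.1×7.85 + 0.959×2.15)/(14.1+0.959) = 112.7/15.06 = 7.487 mg/L.
Mixed L₀ = (14.1×2.76 + 0.959×202)/(15.06) = 232.6/15.06 = 15.45 mg/L.
Initial deficit D₀ = C_s − DO₀ = 9.23 − 7.487 = 1.743 mg/L.
t_c = (1/1.357) ln[(1.55/0.193)(1 − 1.743×1.357/(0.193×15.45))] = 0.7369 × ln(1.660) = 0.3735 d.
D_c = (0.193/1.55) × 15.45 × e^(−0.193×0.3735) = 0.1245 × 15.45 × 0.9305 = 1.790 mg/L.
Minimum DO = 9.23 − 1.790 = 7.440 mg/L.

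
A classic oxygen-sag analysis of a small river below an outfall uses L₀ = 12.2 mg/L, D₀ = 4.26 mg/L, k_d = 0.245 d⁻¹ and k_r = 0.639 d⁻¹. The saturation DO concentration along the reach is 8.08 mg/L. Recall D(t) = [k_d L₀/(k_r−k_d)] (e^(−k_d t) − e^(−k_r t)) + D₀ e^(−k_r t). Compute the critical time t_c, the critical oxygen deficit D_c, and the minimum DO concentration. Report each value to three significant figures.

t_c ≈ 0.341 d; D_c ≈ 4.30 mg/L; min DO ≈ 3.78 mg/L

t_c = [1/(k_r−k_d)] ln[(k_r/k_d)(1 − D₀(k_r−k_d)/(k_d L₀))]
= [1/(0.639−0.245)] ln[(0.639/0.245)(1 − 4.26×0.3940/(0.245×12.2))]
= (1/0.3940) ln[2.608 × 0.4385] = 2.538 × ln(1.144) = 2.538 × 0.1342 = 0.3405 d.
L(t_c) = L₀ e^(−k_d t_c) = 12.2 × 0.9200 = 11.22 mg/L, and at the critical point k_r D_c = k_d L, so D_c = (0.245/0.639) × 11.22 = 4.303 mg/L.
Minimum DO = C_s − D_c = 8.08 − 4.303 = 3.777 mg/L.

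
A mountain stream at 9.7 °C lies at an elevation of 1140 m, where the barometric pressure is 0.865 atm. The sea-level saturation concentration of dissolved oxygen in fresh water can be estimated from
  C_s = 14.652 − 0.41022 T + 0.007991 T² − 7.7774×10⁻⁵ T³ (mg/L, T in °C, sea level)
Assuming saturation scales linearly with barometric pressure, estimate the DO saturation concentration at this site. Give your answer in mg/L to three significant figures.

C_s ≈ 9.82 mg/L

At sea level: C_s = 14.652 − 0.41022×9.7 + 0.007991×9.7² − 7.7774×10⁻⁵×9.7³ = 11.35 mg/L.
Pressure correction: C_s' = 11.35 × 0.865 = 9.821 mg/L.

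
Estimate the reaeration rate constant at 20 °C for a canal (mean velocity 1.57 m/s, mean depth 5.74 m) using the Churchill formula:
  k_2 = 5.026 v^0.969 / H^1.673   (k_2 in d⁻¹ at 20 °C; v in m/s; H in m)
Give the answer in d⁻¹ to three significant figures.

k_2 ≈ 0.418 d⁻¹

k_2 = 5.026 × 1.57^0.969 / 5.74^1.673 = 5.026 × 1.548 / 18.61 = 0.4182 d⁻¹.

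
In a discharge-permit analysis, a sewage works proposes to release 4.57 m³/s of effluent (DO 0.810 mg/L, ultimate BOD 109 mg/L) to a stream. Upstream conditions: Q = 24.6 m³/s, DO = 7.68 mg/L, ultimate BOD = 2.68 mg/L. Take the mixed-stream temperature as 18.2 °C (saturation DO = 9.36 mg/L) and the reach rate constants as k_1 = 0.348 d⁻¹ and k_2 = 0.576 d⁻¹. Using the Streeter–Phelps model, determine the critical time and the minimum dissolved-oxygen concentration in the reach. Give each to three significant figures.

t_c ≈ 1.78 d; minimum DO ≈ 3.07 mg/L

Mixed DO = (24.6×7.68 + 4.57×0.810)/(24.6+4.57) = 192.6/29.17 = 6.604 mg/L.
Mixed L₀ = (24.6×2.68 + 4.57×109)/(29.17) = 564.1/29.17 = 19.34 mg/L.
Initial deficit D₀ = C_s − DO₀ = 9.36 − 6.604 = 2.756 mg/L.
t_c = (1/0.2280) ln[(0.576/0.348)(1 − 2.756×0.2280/(0.348×19.34))] = 4.386 × ln(1.501) = 1.780 d.
D_c = (0.348/0.576) × 19.34 × e^(−0.348×1.780) = 0.6042 × 19.34 × 0.5382 = 6.288 mg/L.
Minimum DO = 9.36 − 6.288 = 3.072 mg/L.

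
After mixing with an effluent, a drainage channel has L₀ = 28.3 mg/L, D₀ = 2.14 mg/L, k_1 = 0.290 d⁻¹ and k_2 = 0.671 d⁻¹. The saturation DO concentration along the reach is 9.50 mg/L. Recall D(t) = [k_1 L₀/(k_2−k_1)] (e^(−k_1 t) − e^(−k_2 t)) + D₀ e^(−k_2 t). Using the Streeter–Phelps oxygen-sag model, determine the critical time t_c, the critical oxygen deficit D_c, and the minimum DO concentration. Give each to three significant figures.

At the critical point dD/dt = 0, so k_1 L₀ e^(−k_1 t) = k_2 D. Substituting D(t) from the Streeter–Phelps equation and solving for t gives
t_c = ln[(k_2/k_1)(1 − D₀(k_2−k_1)/(k_1 L₀))] / (k_2−k_1).
Here k_2−k_1 = 0.3810 d⁻¹ and 1 − D₀(k_2−k_1)/(k_1 L₀) = 1 − 2.14×0.3810/(0.290×28.3) = 0.9007, so
t_c = ln(2.314 × 0.9007) / 0.3810 = 0.7343 / 0.3810 = 1.927 d.
L(t_c) = L₀ e^(−k_1 t_c) = 28.3 × 0.5718 = 16.18 mg/L, and at the critical point k_2 D_c = k_1 L, so D_c = (0.290/0.671) × 16.18 = 6.994 mg/L.
Minimum DO = C_s − D_c = 9.50 − 6.994 = 2.506 mg/L.

t_c ≈ 1.93 d; D_c ≈ 6.99 mg/L; min DO ≈ 2.51 mg/L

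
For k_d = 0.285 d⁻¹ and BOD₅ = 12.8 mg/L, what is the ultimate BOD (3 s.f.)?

L₀ ≈ 16.9 mg/L

BOD₅ = L₀(1 − e^(−5k_d)) ⇒ L₀ = BOD₅ / (1 − e^(−5×0.285))
= 12.8 / (1 − 0.2405) = 12.8 / 0.7595 = 16.85 mg/L.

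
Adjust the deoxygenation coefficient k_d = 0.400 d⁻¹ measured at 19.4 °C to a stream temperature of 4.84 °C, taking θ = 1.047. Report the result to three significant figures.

k_d(T₂) = k_d(T₁) · θ^(T₂−T₁) = 0.400 × 1.047^(4.84−19.4)
= 0.400 × 1.047^-14.6 = 0.400 × 0.5124 = 0.2049 d⁻¹.

k_d ≈ 0.205 d⁻¹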